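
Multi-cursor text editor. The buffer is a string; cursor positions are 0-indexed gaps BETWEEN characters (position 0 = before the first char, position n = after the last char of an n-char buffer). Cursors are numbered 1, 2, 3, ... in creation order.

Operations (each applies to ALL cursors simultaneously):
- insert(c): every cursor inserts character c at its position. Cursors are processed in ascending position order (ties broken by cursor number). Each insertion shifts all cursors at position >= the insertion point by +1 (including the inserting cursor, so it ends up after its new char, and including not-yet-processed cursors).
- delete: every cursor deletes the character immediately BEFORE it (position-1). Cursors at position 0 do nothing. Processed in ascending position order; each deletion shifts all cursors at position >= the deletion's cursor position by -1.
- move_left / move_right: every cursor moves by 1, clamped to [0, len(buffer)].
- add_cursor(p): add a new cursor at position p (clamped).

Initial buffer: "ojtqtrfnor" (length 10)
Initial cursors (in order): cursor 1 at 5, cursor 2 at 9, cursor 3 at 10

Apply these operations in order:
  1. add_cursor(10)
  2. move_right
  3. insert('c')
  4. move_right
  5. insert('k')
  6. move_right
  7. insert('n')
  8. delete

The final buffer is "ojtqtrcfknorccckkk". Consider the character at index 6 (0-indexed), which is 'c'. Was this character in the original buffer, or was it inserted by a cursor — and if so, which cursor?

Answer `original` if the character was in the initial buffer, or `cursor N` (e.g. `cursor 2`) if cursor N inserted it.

After op 1 (add_cursor(10)): buffer="ojtqtrfnor" (len 10), cursors c1@5 c2@9 c3@10 c4@10, authorship ..........
After op 2 (move_right): buffer="ojtqtrfnor" (len 10), cursors c1@6 c2@10 c3@10 c4@10, authorship ..........
After op 3 (insert('c')): buffer="ojtqtrcfnorccc" (len 14), cursors c1@7 c2@14 c3@14 c4@14, authorship ......1....234
After op 4 (move_right): buffer="ojtqtrcfnorccc" (len 14), cursors c1@8 c2@14 c3@14 c4@14, authorship ......1....234
After op 5 (insert('k')): buffer="ojtqtrcfknorccckkk" (len 18), cursors c1@9 c2@18 c3@18 c4@18, authorship ......1.1...234234
After op 6 (move_right): buffer="ojtqtrcfknorccckkk" (len 18), cursors c1@10 c2@18 c3@18 c4@18, authorship ......1.1...234234
After op 7 (insert('n')): buffer="ojtqtrcfknnorccckkknnn" (len 22), cursors c1@11 c2@22 c3@22 c4@22, authorship ......1.1.1..234234234
After op 8 (delete): buffer="ojtqtrcfknorccckkk" (len 18), cursors c1@10 c2@18 c3@18 c4@18, authorship ......1.1...234234
Authorship (.=original, N=cursor N): . . . . . . 1 . 1 . . . 2 3 4 2 3 4
Index 6: author = 1

Answer: cursor 1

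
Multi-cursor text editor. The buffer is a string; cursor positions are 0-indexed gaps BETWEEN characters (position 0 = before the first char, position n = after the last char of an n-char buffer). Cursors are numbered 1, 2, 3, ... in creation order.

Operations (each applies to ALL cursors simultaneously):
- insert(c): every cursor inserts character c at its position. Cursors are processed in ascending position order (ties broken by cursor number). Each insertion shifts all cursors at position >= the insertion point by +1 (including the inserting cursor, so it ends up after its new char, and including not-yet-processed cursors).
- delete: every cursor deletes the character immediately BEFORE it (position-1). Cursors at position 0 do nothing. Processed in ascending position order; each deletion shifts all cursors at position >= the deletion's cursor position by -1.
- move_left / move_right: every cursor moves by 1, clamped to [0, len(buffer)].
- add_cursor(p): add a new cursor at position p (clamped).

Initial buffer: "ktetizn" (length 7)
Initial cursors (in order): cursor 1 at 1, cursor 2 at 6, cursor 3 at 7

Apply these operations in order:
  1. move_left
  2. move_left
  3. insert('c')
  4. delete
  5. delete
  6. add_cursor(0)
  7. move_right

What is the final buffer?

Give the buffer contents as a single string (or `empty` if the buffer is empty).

Answer: ktezn

Derivation:
After op 1 (move_left): buffer="ktetizn" (len 7), cursors c1@0 c2@5 c3@6, authorship .......
After op 2 (move_left): buffer="ktetizn" (len 7), cursors c1@0 c2@4 c3@5, authorship .......
After op 3 (insert('c')): buffer="cktetciczn" (len 10), cursors c1@1 c2@6 c3@8, authorship 1....2.3..
After op 4 (delete): buffer="ktetizn" (len 7), cursors c1@0 c2@4 c3@5, authorship .......
After op 5 (delete): buffer="ktezn" (len 5), cursors c1@0 c2@3 c3@3, authorship .....
After op 6 (add_cursor(0)): buffer="ktezn" (len 5), cursors c1@0 c4@0 c2@3 c3@3, authorship .....
After op 7 (move_right): buffer="ktezn" (len 5), cursors c1@1 c4@1 c2@4 c3@4, authorship .....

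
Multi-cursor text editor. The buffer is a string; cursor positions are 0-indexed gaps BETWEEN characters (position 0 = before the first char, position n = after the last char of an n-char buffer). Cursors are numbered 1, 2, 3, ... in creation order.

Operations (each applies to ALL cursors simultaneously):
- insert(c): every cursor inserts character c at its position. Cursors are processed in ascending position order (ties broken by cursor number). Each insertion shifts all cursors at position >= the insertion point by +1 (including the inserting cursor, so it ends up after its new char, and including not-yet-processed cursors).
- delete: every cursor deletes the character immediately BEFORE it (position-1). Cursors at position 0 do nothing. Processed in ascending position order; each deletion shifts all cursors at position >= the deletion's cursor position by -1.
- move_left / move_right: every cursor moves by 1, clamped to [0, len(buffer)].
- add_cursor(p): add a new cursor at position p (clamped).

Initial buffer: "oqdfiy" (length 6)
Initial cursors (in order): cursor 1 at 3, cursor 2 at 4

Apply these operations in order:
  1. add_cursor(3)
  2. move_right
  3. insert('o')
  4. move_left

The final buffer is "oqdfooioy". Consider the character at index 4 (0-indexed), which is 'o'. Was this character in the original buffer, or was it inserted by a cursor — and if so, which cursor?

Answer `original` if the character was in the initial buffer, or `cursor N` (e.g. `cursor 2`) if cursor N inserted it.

Answer: cursor 1

Derivation:
After op 1 (add_cursor(3)): buffer="oqdfiy" (len 6), cursors c1@3 c3@3 c2@4, authorship ......
After op 2 (move_right): buffer="oqdfiy" (len 6), cursors c1@4 c3@4 c2@5, authorship ......
After op 3 (insert('o')): buffer="oqdfooioy" (len 9), cursors c1@6 c3@6 c2@8, authorship ....13.2.
After op 4 (move_left): buffer="oqdfooioy" (len 9), cursors c1@5 c3@5 c2@7, authorship ....13.2.
Authorship (.=original, N=cursor N): . . . . 1 3 . 2 .
Index 4: author = 1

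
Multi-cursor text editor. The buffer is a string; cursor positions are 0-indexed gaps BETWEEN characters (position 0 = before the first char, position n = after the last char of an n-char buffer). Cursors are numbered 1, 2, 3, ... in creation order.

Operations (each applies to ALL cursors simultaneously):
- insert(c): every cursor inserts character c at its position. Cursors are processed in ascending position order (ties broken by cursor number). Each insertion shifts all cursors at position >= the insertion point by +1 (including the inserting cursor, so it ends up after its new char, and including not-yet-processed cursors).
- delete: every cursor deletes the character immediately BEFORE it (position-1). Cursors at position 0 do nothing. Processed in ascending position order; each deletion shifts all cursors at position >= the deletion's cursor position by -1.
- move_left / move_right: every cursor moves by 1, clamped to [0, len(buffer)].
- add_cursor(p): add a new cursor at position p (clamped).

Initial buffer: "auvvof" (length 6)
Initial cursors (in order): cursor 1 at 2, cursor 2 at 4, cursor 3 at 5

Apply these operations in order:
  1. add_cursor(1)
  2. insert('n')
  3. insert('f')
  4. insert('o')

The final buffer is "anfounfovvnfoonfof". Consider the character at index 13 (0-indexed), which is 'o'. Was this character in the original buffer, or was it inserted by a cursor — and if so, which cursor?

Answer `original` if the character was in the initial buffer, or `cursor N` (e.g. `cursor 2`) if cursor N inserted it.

Answer: original

Derivation:
After op 1 (add_cursor(1)): buffer="auvvof" (len 6), cursors c4@1 c1@2 c2@4 c3@5, authorship ......
After op 2 (insert('n')): buffer="anunvvnonf" (len 10), cursors c4@2 c1@4 c2@7 c3@9, authorship .4.1..2.3.
After op 3 (insert('f')): buffer="anfunfvvnfonff" (len 14), cursors c4@3 c1@6 c2@10 c3@13, authorship .44.11..22.33.
After op 4 (insert('o')): buffer="anfounfovvnfoonfof" (len 18), cursors c4@4 c1@8 c2@13 c3@17, authorship .444.111..222.333.
Authorship (.=original, N=cursor N): . 4 4 4 . 1 1 1 . . 2 2 2 . 3 3 3 .
Index 13: author = original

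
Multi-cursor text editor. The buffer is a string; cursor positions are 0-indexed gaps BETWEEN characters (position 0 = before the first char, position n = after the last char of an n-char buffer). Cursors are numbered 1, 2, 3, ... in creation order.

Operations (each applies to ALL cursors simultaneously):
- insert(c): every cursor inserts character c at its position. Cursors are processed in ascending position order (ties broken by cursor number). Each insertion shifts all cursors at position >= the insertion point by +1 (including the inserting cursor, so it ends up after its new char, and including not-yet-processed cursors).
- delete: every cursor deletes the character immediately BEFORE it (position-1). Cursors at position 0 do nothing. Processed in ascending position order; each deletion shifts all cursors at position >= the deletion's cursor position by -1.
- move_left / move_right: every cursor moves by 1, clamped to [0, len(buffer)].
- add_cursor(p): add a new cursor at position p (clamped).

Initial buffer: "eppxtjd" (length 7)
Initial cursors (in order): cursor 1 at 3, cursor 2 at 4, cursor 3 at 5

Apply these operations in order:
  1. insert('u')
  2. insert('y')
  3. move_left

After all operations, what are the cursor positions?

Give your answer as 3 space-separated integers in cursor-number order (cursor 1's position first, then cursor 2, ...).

After op 1 (insert('u')): buffer="eppuxutujd" (len 10), cursors c1@4 c2@6 c3@8, authorship ...1.2.3..
After op 2 (insert('y')): buffer="eppuyxuytuyjd" (len 13), cursors c1@5 c2@8 c3@11, authorship ...11.22.33..
After op 3 (move_left): buffer="eppuyxuytuyjd" (len 13), cursors c1@4 c2@7 c3@10, authorship ...11.22.33..

Answer: 4 7 10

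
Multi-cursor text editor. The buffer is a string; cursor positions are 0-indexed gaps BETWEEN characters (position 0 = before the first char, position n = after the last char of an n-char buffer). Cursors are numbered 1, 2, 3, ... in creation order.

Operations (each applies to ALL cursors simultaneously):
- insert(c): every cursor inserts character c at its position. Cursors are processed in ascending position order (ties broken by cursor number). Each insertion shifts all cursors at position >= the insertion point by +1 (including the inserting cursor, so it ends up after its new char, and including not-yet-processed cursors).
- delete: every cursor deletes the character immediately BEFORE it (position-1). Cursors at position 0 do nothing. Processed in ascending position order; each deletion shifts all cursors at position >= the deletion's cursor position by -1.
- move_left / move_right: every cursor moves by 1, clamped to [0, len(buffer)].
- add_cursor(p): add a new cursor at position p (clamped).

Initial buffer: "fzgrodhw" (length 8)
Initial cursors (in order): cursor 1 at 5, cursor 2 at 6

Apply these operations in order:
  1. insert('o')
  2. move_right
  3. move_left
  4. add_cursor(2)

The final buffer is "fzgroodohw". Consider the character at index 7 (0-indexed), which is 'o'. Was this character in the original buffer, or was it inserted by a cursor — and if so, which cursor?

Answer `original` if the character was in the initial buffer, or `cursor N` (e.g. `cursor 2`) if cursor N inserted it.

After op 1 (insert('o')): buffer="fzgroodohw" (len 10), cursors c1@6 c2@8, authorship .....1.2..
After op 2 (move_right): buffer="fzgroodohw" (len 10), cursors c1@7 c2@9, authorship .....1.2..
After op 3 (move_left): buffer="fzgroodohw" (len 10), cursors c1@6 c2@8, authorship .....1.2..
After op 4 (add_cursor(2)): buffer="fzgroodohw" (len 10), cursors c3@2 c1@6 c2@8, authorship .....1.2..
Authorship (.=original, N=cursor N): . . . . . 1 . 2 . .
Index 7: author = 2

Answer: cursor 2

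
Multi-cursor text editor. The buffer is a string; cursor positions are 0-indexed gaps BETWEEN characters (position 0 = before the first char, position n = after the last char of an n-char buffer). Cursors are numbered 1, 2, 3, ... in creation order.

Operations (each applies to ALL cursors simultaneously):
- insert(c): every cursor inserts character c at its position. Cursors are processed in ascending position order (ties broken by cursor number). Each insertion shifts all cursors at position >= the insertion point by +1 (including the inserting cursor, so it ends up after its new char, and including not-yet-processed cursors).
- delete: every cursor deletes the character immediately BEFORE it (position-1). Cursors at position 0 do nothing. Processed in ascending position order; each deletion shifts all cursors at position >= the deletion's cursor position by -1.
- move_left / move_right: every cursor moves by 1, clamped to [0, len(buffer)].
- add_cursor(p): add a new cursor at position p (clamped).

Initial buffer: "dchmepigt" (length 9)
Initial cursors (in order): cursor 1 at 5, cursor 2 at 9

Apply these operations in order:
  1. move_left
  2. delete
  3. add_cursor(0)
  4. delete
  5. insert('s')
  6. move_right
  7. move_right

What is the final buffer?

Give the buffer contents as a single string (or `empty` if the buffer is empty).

Answer: sdcsepst

Derivation:
After op 1 (move_left): buffer="dchmepigt" (len 9), cursors c1@4 c2@8, authorship .........
After op 2 (delete): buffer="dchepit" (len 7), cursors c1@3 c2@6, authorship .......
After op 3 (add_cursor(0)): buffer="dchepit" (len 7), cursors c3@0 c1@3 c2@6, authorship .......
After op 4 (delete): buffer="dcept" (len 5), cursors c3@0 c1@2 c2@4, authorship .....
After op 5 (insert('s')): buffer="sdcsepst" (len 8), cursors c3@1 c1@4 c2@7, authorship 3..1..2.
After op 6 (move_right): buffer="sdcsepst" (len 8), cursors c3@2 c1@5 c2@8, authorship 3..1..2.
After op 7 (move_right): buffer="sdcsepst" (len 8), cursors c3@3 c1@6 c2@8, authorship 3..1..2.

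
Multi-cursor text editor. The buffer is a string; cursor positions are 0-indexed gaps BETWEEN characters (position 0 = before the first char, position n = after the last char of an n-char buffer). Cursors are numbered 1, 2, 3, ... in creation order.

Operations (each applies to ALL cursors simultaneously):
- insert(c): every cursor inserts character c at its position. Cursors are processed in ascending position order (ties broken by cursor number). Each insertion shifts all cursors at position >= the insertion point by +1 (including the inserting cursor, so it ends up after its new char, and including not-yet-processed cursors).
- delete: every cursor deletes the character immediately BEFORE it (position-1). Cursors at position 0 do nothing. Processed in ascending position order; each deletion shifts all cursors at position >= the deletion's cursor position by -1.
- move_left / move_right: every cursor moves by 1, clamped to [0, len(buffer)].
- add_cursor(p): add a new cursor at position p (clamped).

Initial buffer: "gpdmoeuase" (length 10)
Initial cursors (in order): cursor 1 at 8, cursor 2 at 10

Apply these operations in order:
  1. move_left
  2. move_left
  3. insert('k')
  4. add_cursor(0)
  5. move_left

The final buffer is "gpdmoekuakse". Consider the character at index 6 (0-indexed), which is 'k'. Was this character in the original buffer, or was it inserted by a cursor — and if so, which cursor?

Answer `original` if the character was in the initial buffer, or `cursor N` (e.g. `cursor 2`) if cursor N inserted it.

After op 1 (move_left): buffer="gpdmoeuase" (len 10), cursors c1@7 c2@9, authorship ..........
After op 2 (move_left): buffer="gpdmoeuase" (len 10), cursors c1@6 c2@8, authorship ..........
After op 3 (insert('k')): buffer="gpdmoekuakse" (len 12), cursors c1@7 c2@10, authorship ......1..2..
After op 4 (add_cursor(0)): buffer="gpdmoekuakse" (len 12), cursors c3@0 c1@7 c2@10, authorship ......1..2..
After op 5 (move_left): buffer="gpdmoekuakse" (len 12), cursors c3@0 c1@6 c2@9, authorship ......1..2..
Authorship (.=original, N=cursor N): . . . . . . 1 . . 2 . .
Index 6: author = 1

Answer: cursor 1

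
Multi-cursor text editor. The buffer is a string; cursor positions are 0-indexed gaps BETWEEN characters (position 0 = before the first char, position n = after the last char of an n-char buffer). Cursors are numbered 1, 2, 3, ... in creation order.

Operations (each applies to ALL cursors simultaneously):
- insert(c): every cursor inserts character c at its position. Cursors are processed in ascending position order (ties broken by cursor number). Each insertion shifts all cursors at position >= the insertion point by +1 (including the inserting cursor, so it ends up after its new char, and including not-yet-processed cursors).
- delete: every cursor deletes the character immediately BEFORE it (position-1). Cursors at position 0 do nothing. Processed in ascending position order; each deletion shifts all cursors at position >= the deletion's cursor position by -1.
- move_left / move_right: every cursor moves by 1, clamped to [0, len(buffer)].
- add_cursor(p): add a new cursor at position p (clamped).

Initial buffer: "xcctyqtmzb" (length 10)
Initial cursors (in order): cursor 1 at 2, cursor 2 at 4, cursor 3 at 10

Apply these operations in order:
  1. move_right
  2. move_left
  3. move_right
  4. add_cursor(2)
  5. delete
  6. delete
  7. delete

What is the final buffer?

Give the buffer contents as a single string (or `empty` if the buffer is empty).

Answer: qt

Derivation:
After op 1 (move_right): buffer="xcctyqtmzb" (len 10), cursors c1@3 c2@5 c3@10, authorship ..........
After op 2 (move_left): buffer="xcctyqtmzb" (len 10), cursors c1@2 c2@4 c3@9, authorship ..........
After op 3 (move_right): buffer="xcctyqtmzb" (len 10), cursors c1@3 c2@5 c3@10, authorship ..........
After op 4 (add_cursor(2)): buffer="xcctyqtmzb" (len 10), cursors c4@2 c1@3 c2@5 c3@10, authorship ..........
After op 5 (delete): buffer="xtqtmz" (len 6), cursors c1@1 c4@1 c2@2 c3@6, authorship ......
After op 6 (delete): buffer="qtm" (len 3), cursors c1@0 c2@0 c4@0 c3@3, authorship ...
After op 7 (delete): buffer="qt" (len 2), cursors c1@0 c2@0 c4@0 c3@2, authorship ..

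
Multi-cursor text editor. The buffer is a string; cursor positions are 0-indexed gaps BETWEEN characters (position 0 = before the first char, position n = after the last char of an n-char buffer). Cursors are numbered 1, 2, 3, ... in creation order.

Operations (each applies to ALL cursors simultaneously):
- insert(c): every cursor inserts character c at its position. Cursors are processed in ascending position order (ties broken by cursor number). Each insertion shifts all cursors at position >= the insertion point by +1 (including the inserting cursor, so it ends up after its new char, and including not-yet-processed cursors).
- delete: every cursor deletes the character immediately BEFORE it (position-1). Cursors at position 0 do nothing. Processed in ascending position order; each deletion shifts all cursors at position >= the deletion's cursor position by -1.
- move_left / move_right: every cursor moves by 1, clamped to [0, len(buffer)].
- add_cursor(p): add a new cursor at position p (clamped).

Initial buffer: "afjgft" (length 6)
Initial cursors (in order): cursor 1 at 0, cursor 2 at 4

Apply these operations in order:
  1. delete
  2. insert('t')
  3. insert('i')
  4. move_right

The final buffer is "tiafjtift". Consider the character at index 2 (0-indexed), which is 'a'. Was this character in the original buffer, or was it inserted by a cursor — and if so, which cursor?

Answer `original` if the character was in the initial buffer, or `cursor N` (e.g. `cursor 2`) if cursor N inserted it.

After op 1 (delete): buffer="afjft" (len 5), cursors c1@0 c2@3, authorship .....
After op 2 (insert('t')): buffer="tafjtft" (len 7), cursors c1@1 c2@5, authorship 1...2..
After op 3 (insert('i')): buffer="tiafjtift" (len 9), cursors c1@2 c2@7, authorship 11...22..
After op 4 (move_right): buffer="tiafjtift" (len 9), cursors c1@3 c2@8, authorship 11...22..
Authorship (.=original, N=cursor N): 1 1 . . . 2 2 . .
Index 2: author = original

Answer: original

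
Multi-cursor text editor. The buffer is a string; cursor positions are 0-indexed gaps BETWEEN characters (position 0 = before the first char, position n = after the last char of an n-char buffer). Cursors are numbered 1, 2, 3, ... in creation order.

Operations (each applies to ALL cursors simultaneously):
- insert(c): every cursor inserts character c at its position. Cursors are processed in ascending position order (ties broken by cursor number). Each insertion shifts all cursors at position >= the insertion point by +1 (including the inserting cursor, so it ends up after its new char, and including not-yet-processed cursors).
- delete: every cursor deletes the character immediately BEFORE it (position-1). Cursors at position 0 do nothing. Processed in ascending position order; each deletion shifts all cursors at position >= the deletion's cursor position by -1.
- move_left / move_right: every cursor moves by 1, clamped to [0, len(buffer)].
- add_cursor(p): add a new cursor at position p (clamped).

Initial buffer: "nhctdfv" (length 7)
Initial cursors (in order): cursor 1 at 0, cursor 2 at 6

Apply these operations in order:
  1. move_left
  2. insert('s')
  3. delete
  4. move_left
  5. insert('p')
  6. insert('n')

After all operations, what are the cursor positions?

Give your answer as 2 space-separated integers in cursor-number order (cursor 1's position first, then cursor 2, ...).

After op 1 (move_left): buffer="nhctdfv" (len 7), cursors c1@0 c2@5, authorship .......
After op 2 (insert('s')): buffer="snhctdsfv" (len 9), cursors c1@1 c2@7, authorship 1.....2..
After op 3 (delete): buffer="nhctdfv" (len 7), cursors c1@0 c2@5, authorship .......
After op 4 (move_left): buffer="nhctdfv" (len 7), cursors c1@0 c2@4, authorship .......
After op 5 (insert('p')): buffer="pnhctpdfv" (len 9), cursors c1@1 c2@6, authorship 1....2...
After op 6 (insert('n')): buffer="pnnhctpndfv" (len 11), cursors c1@2 c2@8, authorship 11....22...

Answer: 2 8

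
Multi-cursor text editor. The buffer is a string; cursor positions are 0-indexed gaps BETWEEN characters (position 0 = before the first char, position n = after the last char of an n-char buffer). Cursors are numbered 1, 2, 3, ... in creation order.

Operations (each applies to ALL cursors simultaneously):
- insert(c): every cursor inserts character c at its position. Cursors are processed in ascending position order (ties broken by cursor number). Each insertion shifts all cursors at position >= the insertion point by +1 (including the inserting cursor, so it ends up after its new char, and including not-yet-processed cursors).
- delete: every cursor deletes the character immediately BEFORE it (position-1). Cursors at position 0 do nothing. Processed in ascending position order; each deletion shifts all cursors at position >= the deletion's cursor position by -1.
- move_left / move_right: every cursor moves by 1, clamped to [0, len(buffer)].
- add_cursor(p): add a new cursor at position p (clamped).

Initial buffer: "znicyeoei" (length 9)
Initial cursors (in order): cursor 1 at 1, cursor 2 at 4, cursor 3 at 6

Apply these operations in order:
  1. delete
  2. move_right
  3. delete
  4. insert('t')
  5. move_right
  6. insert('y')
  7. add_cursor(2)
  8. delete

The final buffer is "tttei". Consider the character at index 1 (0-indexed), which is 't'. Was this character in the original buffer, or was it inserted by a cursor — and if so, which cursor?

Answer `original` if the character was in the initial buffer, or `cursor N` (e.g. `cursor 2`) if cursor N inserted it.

Answer: cursor 2

Derivation:
After op 1 (delete): buffer="niyoei" (len 6), cursors c1@0 c2@2 c3@3, authorship ......
After op 2 (move_right): buffer="niyoei" (len 6), cursors c1@1 c2@3 c3@4, authorship ......
After op 3 (delete): buffer="iei" (len 3), cursors c1@0 c2@1 c3@1, authorship ...
After op 4 (insert('t')): buffer="tittei" (len 6), cursors c1@1 c2@4 c3@4, authorship 1.23..
After op 5 (move_right): buffer="tittei" (len 6), cursors c1@2 c2@5 c3@5, authorship 1.23..
After op 6 (insert('y')): buffer="tiytteyyi" (len 9), cursors c1@3 c2@8 c3@8, authorship 1.123.23.
After op 7 (add_cursor(2)): buffer="tiytteyyi" (len 9), cursors c4@2 c1@3 c2@8 c3@8, authorship 1.123.23.
After op 8 (delete): buffer="tttei" (len 5), cursors c1@1 c4@1 c2@4 c3@4, authorship 123..
Authorship (.=original, N=cursor N): 1 2 3 . .
Index 1: author = 2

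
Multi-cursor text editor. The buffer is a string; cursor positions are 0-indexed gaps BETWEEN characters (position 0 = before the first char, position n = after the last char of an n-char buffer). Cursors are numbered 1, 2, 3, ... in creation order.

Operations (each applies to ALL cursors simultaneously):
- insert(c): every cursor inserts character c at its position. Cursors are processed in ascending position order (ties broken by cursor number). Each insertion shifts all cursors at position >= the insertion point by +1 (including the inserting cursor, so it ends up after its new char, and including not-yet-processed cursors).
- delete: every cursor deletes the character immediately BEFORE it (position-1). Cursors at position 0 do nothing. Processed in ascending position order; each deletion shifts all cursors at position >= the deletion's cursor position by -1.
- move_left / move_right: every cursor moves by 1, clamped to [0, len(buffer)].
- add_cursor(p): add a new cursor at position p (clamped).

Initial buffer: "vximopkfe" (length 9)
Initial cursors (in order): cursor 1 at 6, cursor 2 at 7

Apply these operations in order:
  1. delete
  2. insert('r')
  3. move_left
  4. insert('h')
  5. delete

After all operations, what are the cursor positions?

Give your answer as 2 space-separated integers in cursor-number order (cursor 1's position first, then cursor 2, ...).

Answer: 6 6

Derivation:
After op 1 (delete): buffer="vximofe" (len 7), cursors c1@5 c2@5, authorship .......
After op 2 (insert('r')): buffer="vximorrfe" (len 9), cursors c1@7 c2@7, authorship .....12..
After op 3 (move_left): buffer="vximorrfe" (len 9), cursors c1@6 c2@6, authorship .....12..
After op 4 (insert('h')): buffer="vximorhhrfe" (len 11), cursors c1@8 c2@8, authorship .....1122..
After op 5 (delete): buffer="vximorrfe" (len 9), cursors c1@6 c2@6, authorship .....12..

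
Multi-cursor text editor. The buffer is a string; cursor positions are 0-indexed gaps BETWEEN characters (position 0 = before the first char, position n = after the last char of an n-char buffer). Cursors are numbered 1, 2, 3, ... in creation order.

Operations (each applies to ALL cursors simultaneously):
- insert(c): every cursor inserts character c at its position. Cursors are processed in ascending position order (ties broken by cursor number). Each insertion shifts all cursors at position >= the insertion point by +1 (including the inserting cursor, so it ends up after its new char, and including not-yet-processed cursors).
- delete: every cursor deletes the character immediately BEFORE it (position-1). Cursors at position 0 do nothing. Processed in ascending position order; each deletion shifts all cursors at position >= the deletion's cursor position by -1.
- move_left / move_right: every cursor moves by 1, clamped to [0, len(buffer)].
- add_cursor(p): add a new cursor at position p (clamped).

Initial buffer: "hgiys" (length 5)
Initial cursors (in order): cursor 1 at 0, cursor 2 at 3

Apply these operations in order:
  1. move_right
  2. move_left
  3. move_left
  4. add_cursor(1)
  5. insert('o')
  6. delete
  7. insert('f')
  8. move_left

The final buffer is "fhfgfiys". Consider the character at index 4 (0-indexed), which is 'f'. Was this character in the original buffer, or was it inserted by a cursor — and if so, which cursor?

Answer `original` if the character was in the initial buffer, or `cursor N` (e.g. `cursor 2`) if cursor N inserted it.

Answer: cursor 2

Derivation:
After op 1 (move_right): buffer="hgiys" (len 5), cursors c1@1 c2@4, authorship .....
After op 2 (move_left): buffer="hgiys" (len 5), cursors c1@0 c2@3, authorship .....
After op 3 (move_left): buffer="hgiys" (len 5), cursors c1@0 c2@2, authorship .....
After op 4 (add_cursor(1)): buffer="hgiys" (len 5), cursors c1@0 c3@1 c2@2, authorship .....
After op 5 (insert('o')): buffer="ohogoiys" (len 8), cursors c1@1 c3@3 c2@5, authorship 1.3.2...
After op 6 (delete): buffer="hgiys" (len 5), cursors c1@0 c3@1 c2@2, authorship .....
After op 7 (insert('f')): buffer="fhfgfiys" (len 8), cursors c1@1 c3@3 c2@5, authorship 1.3.2...
After op 8 (move_left): buffer="fhfgfiys" (len 8), cursors c1@0 c3@2 c2@4, authorship 1.3.2...
Authorship (.=original, N=cursor N): 1 . 3 . 2 . . .
Index 4: author = 2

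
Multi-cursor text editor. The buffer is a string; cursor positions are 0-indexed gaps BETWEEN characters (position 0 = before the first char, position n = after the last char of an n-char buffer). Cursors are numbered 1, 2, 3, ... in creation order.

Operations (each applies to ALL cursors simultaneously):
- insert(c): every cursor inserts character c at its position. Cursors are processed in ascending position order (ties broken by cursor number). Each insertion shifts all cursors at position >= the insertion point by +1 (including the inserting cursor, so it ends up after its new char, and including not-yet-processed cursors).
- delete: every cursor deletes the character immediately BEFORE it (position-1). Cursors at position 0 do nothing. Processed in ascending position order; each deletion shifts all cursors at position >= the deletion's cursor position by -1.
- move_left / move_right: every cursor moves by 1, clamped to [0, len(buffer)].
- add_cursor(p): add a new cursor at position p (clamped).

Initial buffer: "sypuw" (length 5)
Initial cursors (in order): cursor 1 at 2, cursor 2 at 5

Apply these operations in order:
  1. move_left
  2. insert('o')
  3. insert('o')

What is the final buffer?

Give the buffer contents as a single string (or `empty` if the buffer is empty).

Answer: sooypuoow

Derivation:
After op 1 (move_left): buffer="sypuw" (len 5), cursors c1@1 c2@4, authorship .....
After op 2 (insert('o')): buffer="soypuow" (len 7), cursors c1@2 c2@6, authorship .1...2.
After op 3 (insert('o')): buffer="sooypuoow" (len 9), cursors c1@3 c2@8, authorship .11...22.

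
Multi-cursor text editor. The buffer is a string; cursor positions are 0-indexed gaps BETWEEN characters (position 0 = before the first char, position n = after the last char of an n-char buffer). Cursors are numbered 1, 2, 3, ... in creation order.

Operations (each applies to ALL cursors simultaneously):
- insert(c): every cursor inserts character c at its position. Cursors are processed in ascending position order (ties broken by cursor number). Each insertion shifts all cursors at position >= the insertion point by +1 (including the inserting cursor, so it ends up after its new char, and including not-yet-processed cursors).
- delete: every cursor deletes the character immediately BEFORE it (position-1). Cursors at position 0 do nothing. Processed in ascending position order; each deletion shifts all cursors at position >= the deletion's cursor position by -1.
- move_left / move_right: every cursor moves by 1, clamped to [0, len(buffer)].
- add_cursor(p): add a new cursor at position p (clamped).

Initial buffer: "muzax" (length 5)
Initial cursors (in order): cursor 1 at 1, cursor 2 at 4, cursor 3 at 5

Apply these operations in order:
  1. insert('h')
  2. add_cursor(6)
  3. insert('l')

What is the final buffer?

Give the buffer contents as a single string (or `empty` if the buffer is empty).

After op 1 (insert('h')): buffer="mhuzahxh" (len 8), cursors c1@2 c2@6 c3@8, authorship .1...2.3
After op 2 (add_cursor(6)): buffer="mhuzahxh" (len 8), cursors c1@2 c2@6 c4@6 c3@8, authorship .1...2.3
After op 3 (insert('l')): buffer="mhluzahllxhl" (len 12), cursors c1@3 c2@9 c4@9 c3@12, authorship .11...224.33

Answer: mhluzahllxhl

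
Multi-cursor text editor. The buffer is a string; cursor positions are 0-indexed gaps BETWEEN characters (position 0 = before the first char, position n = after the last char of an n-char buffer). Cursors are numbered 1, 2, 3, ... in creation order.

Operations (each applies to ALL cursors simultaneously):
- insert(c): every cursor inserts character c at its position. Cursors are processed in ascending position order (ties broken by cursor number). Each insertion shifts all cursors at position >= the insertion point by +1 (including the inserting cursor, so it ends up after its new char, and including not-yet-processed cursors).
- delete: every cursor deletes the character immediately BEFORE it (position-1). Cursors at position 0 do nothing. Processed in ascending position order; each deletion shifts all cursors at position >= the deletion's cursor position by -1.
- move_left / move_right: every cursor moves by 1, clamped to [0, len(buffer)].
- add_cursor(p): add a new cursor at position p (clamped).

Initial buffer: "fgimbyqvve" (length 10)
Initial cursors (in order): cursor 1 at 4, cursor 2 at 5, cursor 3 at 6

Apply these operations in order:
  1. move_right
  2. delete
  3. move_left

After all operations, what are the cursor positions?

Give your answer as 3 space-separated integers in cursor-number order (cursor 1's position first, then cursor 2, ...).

After op 1 (move_right): buffer="fgimbyqvve" (len 10), cursors c1@5 c2@6 c3@7, authorship ..........
After op 2 (delete): buffer="fgimvve" (len 7), cursors c1@4 c2@4 c3@4, authorship .......
After op 3 (move_left): buffer="fgimvve" (len 7), cursors c1@3 c2@3 c3@3, authorship .......

Answer: 3 3 3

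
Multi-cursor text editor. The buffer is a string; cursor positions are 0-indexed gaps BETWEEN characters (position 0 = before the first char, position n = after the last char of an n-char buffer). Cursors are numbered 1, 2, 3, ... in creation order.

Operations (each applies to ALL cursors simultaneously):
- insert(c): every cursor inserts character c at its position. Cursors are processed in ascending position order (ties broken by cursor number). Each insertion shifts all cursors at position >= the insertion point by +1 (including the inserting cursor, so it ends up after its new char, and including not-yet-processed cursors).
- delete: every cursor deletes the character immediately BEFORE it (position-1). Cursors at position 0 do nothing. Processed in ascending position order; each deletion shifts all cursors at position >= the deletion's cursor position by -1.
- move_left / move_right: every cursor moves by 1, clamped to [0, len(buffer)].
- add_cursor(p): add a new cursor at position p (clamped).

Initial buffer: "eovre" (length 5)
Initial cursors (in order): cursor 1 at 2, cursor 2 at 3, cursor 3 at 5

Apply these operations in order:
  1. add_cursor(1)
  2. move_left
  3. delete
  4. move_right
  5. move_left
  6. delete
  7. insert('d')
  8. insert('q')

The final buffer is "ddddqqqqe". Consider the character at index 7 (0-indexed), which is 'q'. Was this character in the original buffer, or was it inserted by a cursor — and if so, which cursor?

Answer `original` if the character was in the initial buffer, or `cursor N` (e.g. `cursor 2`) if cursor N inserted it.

Answer: cursor 4

Derivation:
After op 1 (add_cursor(1)): buffer="eovre" (len 5), cursors c4@1 c1@2 c2@3 c3@5, authorship .....
After op 2 (move_left): buffer="eovre" (len 5), cursors c4@0 c1@1 c2@2 c3@4, authorship .....
After op 3 (delete): buffer="ve" (len 2), cursors c1@0 c2@0 c4@0 c3@1, authorship ..
After op 4 (move_right): buffer="ve" (len 2), cursors c1@1 c2@1 c4@1 c3@2, authorship ..
After op 5 (move_left): buffer="ve" (len 2), cursors c1@0 c2@0 c4@0 c3@1, authorship ..
After op 6 (delete): buffer="e" (len 1), cursors c1@0 c2@0 c3@0 c4@0, authorship .
After op 7 (insert('d')): buffer="dddde" (len 5), cursors c1@4 c2@4 c3@4 c4@4, authorship 1234.
After op 8 (insert('q')): buffer="ddddqqqqe" (len 9), cursors c1@8 c2@8 c3@8 c4@8, authorship 12341234.
Authorship (.=original, N=cursor N): 1 2 3 4 1 2 3 4 .
Index 7: author = 4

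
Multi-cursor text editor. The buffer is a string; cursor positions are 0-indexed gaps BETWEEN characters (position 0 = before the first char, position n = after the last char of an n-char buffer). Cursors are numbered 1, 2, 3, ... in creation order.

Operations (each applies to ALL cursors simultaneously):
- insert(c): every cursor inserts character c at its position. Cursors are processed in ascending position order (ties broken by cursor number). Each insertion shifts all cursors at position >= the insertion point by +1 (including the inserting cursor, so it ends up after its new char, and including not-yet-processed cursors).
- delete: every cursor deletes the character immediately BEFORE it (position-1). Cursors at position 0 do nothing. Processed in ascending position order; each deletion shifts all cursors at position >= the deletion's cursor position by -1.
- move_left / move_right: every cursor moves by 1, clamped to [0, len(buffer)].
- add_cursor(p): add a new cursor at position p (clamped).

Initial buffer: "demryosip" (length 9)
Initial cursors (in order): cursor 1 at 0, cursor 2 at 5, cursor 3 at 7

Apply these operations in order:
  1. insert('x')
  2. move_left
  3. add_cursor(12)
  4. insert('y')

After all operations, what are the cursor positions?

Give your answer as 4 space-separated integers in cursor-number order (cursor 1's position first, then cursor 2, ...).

Answer: 1 8 12 16

Derivation:
After op 1 (insert('x')): buffer="xdemryxosxip" (len 12), cursors c1@1 c2@7 c3@10, authorship 1.....2..3..
After op 2 (move_left): buffer="xdemryxosxip" (len 12), cursors c1@0 c2@6 c3@9, authorship 1.....2..3..
After op 3 (add_cursor(12)): buffer="xdemryxosxip" (len 12), cursors c1@0 c2@6 c3@9 c4@12, authorship 1.....2..3..
After op 4 (insert('y')): buffer="yxdemryyxosyxipy" (len 16), cursors c1@1 c2@8 c3@12 c4@16, authorship 11.....22..33..4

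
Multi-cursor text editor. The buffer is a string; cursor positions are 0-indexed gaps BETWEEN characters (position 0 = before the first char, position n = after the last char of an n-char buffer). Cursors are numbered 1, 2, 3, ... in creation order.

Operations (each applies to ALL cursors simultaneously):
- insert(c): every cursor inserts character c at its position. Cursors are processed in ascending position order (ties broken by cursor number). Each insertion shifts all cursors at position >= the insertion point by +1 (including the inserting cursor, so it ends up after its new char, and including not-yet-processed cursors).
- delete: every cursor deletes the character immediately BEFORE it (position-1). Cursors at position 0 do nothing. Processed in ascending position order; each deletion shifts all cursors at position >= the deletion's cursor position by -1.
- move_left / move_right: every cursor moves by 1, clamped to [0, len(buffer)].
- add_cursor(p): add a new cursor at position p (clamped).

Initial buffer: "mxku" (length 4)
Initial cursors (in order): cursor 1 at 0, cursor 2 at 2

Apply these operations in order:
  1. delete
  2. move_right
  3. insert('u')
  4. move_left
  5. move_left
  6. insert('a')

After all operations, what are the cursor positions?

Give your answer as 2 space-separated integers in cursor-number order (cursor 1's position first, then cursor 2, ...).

Answer: 1 4

Derivation:
After op 1 (delete): buffer="mku" (len 3), cursors c1@0 c2@1, authorship ...
After op 2 (move_right): buffer="mku" (len 3), cursors c1@1 c2@2, authorship ...
After op 3 (insert('u')): buffer="mukuu" (len 5), cursors c1@2 c2@4, authorship .1.2.
After op 4 (move_left): buffer="mukuu" (len 5), cursors c1@1 c2@3, authorship .1.2.
After op 5 (move_left): buffer="mukuu" (len 5), cursors c1@0 c2@2, authorship .1.2.
After op 6 (insert('a')): buffer="amuakuu" (len 7), cursors c1@1 c2@4, authorship 1.12.2.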